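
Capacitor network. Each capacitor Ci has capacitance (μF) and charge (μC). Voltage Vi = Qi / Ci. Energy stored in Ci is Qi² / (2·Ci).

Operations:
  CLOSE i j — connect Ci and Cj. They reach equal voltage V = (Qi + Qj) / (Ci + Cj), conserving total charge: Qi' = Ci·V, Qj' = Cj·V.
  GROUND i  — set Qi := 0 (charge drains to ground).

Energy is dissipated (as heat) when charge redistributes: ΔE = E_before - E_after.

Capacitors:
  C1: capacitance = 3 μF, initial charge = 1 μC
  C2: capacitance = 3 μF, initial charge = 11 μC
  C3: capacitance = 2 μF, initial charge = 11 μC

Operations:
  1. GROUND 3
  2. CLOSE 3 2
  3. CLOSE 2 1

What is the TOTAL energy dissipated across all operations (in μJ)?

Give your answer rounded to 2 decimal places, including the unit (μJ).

Answer: 40.93 μJ

Derivation:
Initial: C1(3μF, Q=1μC, V=0.33V), C2(3μF, Q=11μC, V=3.67V), C3(2μF, Q=11μC, V=5.50V)
Op 1: GROUND 3: Q3=0; energy lost=30.250
Op 2: CLOSE 3-2: Q_total=11.00, C_total=5.00, V=2.20; Q3=4.40, Q2=6.60; dissipated=8.067
Op 3: CLOSE 2-1: Q_total=7.60, C_total=6.00, V=1.27; Q2=3.80, Q1=3.80; dissipated=2.613
Total dissipated: 40.930 μJ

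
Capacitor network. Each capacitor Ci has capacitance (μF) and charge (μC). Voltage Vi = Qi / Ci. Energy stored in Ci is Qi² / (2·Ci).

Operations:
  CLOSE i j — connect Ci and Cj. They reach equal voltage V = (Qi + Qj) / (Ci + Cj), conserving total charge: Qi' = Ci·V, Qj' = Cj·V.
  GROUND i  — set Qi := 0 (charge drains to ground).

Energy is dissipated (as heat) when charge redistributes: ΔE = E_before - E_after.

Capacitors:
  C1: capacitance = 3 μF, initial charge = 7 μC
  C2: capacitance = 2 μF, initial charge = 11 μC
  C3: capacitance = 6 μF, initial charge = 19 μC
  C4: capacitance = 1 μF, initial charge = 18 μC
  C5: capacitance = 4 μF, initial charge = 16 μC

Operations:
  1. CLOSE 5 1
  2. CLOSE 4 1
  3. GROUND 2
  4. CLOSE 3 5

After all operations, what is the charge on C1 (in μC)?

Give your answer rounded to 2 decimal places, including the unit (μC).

Initial: C1(3μF, Q=7μC, V=2.33V), C2(2μF, Q=11μC, V=5.50V), C3(6μF, Q=19μC, V=3.17V), C4(1μF, Q=18μC, V=18.00V), C5(4μF, Q=16μC, V=4.00V)
Op 1: CLOSE 5-1: Q_total=23.00, C_total=7.00, V=3.29; Q5=13.14, Q1=9.86; dissipated=2.381
Op 2: CLOSE 4-1: Q_total=27.86, C_total=4.00, V=6.96; Q4=6.96, Q1=20.89; dissipated=81.191
Op 3: GROUND 2: Q2=0; energy lost=30.250
Op 4: CLOSE 3-5: Q_total=32.14, C_total=10.00, V=3.21; Q3=19.29, Q5=12.86; dissipated=0.017
Final charges: Q1=20.89, Q2=0.00, Q3=19.29, Q4=6.96, Q5=12.86

Answer: 20.89 μC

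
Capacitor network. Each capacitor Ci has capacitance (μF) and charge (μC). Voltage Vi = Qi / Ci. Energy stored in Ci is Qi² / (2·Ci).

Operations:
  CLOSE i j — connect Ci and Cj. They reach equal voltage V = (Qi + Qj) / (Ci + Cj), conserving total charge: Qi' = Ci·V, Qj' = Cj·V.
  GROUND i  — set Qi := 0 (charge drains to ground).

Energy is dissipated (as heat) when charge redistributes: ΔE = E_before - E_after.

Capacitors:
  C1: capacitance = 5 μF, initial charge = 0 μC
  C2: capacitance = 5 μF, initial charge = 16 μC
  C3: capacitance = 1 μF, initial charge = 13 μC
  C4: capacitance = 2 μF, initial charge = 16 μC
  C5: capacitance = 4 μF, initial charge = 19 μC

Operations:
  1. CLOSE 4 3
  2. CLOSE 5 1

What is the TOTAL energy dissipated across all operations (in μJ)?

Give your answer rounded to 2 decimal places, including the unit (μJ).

Answer: 33.40 μJ

Derivation:
Initial: C1(5μF, Q=0μC, V=0.00V), C2(5μF, Q=16μC, V=3.20V), C3(1μF, Q=13μC, V=13.00V), C4(2μF, Q=16μC, V=8.00V), C5(4μF, Q=19μC, V=4.75V)
Op 1: CLOSE 4-3: Q_total=29.00, C_total=3.00, V=9.67; Q4=19.33, Q3=9.67; dissipated=8.333
Op 2: CLOSE 5-1: Q_total=19.00, C_total=9.00, V=2.11; Q5=8.44, Q1=10.56; dissipated=25.069
Total dissipated: 33.403 μJ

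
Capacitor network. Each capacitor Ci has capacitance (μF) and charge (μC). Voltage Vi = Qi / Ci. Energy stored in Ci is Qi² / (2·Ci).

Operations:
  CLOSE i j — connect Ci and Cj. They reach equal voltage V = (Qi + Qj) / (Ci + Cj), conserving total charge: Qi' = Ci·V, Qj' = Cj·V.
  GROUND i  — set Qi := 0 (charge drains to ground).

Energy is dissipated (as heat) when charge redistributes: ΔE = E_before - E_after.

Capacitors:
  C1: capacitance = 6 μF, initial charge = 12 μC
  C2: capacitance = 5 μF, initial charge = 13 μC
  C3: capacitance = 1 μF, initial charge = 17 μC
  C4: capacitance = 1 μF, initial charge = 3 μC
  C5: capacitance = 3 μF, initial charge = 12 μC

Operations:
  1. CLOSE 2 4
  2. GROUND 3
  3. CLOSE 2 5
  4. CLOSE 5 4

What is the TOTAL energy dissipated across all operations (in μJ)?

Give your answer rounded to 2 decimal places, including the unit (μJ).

Answer: 146.33 μJ

Derivation:
Initial: C1(6μF, Q=12μC, V=2.00V), C2(5μF, Q=13μC, V=2.60V), C3(1μF, Q=17μC, V=17.00V), C4(1μF, Q=3μC, V=3.00V), C5(3μF, Q=12μC, V=4.00V)
Op 1: CLOSE 2-4: Q_total=16.00, C_total=6.00, V=2.67; Q2=13.33, Q4=2.67; dissipated=0.067
Op 2: GROUND 3: Q3=0; energy lost=144.500
Op 3: CLOSE 2-5: Q_total=25.33, C_total=8.00, V=3.17; Q2=15.83, Q5=9.50; dissipated=1.667
Op 4: CLOSE 5-4: Q_total=12.17, C_total=4.00, V=3.04; Q5=9.12, Q4=3.04; dissipated=0.094
Total dissipated: 146.327 μJ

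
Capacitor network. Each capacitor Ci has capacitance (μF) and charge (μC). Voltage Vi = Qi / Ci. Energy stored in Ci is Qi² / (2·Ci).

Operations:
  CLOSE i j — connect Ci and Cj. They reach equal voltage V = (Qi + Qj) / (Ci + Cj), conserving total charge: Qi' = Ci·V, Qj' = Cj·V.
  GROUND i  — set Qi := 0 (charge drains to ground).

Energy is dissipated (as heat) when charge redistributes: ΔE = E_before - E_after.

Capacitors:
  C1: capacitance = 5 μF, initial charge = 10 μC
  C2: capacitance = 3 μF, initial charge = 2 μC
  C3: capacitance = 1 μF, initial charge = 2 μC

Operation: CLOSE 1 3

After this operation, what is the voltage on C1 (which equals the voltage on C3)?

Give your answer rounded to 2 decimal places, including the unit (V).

Initial: C1(5μF, Q=10μC, V=2.00V), C2(3μF, Q=2μC, V=0.67V), C3(1μF, Q=2μC, V=2.00V)
Op 1: CLOSE 1-3: Q_total=12.00, C_total=6.00, V=2.00; Q1=10.00, Q3=2.00; dissipated=0.000

Answer: 2.00 V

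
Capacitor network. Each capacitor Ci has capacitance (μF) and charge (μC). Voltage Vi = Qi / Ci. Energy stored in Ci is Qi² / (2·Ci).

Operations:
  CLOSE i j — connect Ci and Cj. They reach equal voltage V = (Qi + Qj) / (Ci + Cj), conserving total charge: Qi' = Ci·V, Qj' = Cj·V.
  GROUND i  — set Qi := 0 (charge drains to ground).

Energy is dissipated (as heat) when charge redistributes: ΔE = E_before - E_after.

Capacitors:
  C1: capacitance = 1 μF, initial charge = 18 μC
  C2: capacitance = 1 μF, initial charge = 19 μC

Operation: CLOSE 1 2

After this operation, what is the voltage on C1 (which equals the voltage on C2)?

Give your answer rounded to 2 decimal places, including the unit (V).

Initial: C1(1μF, Q=18μC, V=18.00V), C2(1μF, Q=19μC, V=19.00V)
Op 1: CLOSE 1-2: Q_total=37.00, C_total=2.00, V=18.50; Q1=18.50, Q2=18.50; dissipated=0.250

Answer: 18.50 V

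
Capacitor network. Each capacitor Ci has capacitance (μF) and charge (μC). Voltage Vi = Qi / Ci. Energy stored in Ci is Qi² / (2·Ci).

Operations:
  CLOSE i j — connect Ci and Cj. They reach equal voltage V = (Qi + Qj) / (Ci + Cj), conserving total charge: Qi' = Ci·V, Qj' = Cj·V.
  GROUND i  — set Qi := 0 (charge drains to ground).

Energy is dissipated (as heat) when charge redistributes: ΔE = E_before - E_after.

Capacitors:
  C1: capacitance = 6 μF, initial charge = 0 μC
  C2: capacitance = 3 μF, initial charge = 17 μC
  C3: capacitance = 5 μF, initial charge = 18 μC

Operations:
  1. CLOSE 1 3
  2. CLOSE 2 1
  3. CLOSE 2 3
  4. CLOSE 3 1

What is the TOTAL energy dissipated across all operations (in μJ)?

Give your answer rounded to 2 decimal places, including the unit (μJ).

Initial: C1(6μF, Q=0μC, V=0.00V), C2(3μF, Q=17μC, V=5.67V), C3(5μF, Q=18μC, V=3.60V)
Op 1: CLOSE 1-3: Q_total=18.00, C_total=11.00, V=1.64; Q1=9.82, Q3=8.18; dissipated=17.673
Op 2: CLOSE 2-1: Q_total=26.82, C_total=9.00, V=2.98; Q2=8.94, Q1=17.88; dissipated=16.243
Op 3: CLOSE 2-3: Q_total=17.12, C_total=8.00, V=2.14; Q2=6.42, Q3=10.70; dissipated=1.692
Op 4: CLOSE 3-1: Q_total=28.58, C_total=11.00, V=2.60; Q3=12.99, Q1=15.59; dissipated=0.961
Total dissipated: 36.569 μJ

Answer: 36.57 μJ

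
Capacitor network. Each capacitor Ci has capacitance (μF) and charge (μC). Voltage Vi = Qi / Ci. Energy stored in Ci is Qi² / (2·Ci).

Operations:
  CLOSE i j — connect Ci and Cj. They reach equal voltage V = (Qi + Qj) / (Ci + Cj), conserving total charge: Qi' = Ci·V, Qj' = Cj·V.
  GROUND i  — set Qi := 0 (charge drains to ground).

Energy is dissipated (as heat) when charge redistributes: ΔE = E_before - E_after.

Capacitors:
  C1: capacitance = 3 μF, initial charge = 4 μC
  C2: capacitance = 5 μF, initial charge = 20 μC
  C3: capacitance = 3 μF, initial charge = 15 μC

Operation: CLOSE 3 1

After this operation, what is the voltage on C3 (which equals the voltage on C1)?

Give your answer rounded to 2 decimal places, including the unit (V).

Initial: C1(3μF, Q=4μC, V=1.33V), C2(5μF, Q=20μC, V=4.00V), C3(3μF, Q=15μC, V=5.00V)
Op 1: CLOSE 3-1: Q_total=19.00, C_total=6.00, V=3.17; Q3=9.50, Q1=9.50; dissipated=10.083

Answer: 3.17 V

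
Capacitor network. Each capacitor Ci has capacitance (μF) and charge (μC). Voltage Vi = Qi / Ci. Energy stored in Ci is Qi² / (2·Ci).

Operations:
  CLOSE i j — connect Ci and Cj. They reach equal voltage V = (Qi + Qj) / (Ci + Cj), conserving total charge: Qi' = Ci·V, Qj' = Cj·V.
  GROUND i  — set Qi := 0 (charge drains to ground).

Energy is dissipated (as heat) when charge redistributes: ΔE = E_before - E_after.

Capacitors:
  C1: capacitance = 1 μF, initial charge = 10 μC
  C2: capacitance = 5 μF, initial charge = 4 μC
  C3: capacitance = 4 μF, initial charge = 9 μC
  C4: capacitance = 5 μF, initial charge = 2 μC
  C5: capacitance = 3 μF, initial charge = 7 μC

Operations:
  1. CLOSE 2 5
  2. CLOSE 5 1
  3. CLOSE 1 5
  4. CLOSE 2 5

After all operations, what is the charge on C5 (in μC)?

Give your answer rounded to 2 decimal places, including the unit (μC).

Answer: 6.55 μC

Derivation:
Initial: C1(1μF, Q=10μC, V=10.00V), C2(5μF, Q=4μC, V=0.80V), C3(4μF, Q=9μC, V=2.25V), C4(5μF, Q=2μC, V=0.40V), C5(3μF, Q=7μC, V=2.33V)
Op 1: CLOSE 2-5: Q_total=11.00, C_total=8.00, V=1.38; Q2=6.88, Q5=4.12; dissipated=2.204
Op 2: CLOSE 5-1: Q_total=14.12, C_total=4.00, V=3.53; Q5=10.59, Q1=3.53; dissipated=27.896
Op 3: CLOSE 1-5: Q_total=14.12, C_total=4.00, V=3.53; Q1=3.53, Q5=10.59; dissipated=0.000
Op 4: CLOSE 2-5: Q_total=17.47, C_total=8.00, V=2.18; Q2=10.92, Q5=6.55; dissipated=4.359
Final charges: Q1=3.53, Q2=10.92, Q3=9.00, Q4=2.00, Q5=6.55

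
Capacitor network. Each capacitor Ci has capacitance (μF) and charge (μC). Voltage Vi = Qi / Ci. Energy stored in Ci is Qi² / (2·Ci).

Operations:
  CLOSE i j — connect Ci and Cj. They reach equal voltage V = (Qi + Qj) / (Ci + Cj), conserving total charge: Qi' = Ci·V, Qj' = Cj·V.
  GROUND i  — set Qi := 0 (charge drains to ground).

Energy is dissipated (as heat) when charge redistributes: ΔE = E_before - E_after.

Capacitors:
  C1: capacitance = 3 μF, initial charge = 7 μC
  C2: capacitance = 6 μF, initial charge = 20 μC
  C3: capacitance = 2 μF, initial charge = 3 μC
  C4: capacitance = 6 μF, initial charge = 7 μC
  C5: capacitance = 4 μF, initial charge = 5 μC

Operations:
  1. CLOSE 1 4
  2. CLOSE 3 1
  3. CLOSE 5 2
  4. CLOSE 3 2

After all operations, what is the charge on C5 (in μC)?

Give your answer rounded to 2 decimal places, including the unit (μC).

Initial: C1(3μF, Q=7μC, V=2.33V), C2(6μF, Q=20μC, V=3.33V), C3(2μF, Q=3μC, V=1.50V), C4(6μF, Q=7μC, V=1.17V), C5(4μF, Q=5μC, V=1.25V)
Op 1: CLOSE 1-4: Q_total=14.00, C_total=9.00, V=1.56; Q1=4.67, Q4=9.33; dissipated=1.361
Op 2: CLOSE 3-1: Q_total=7.67, C_total=5.00, V=1.53; Q3=3.07, Q1=4.60; dissipated=0.002
Op 3: CLOSE 5-2: Q_total=25.00, C_total=10.00, V=2.50; Q5=10.00, Q2=15.00; dissipated=5.208
Op 4: CLOSE 3-2: Q_total=18.07, C_total=8.00, V=2.26; Q3=4.52, Q2=13.55; dissipated=0.701
Final charges: Q1=4.60, Q2=13.55, Q3=4.52, Q4=9.33, Q5=10.00

Answer: 10.00 μC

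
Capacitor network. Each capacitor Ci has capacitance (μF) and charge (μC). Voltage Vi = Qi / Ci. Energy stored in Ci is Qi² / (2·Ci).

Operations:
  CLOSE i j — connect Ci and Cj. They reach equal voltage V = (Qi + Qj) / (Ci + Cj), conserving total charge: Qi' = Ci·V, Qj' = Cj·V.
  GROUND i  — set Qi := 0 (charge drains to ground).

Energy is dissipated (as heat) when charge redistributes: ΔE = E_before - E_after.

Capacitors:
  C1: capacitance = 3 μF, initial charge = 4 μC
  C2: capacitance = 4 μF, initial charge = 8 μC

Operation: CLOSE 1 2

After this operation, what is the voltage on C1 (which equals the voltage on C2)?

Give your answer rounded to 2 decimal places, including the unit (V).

Initial: C1(3μF, Q=4μC, V=1.33V), C2(4μF, Q=8μC, V=2.00V)
Op 1: CLOSE 1-2: Q_total=12.00, C_total=7.00, V=1.71; Q1=5.14, Q2=6.86; dissipated=0.381

Answer: 1.71 V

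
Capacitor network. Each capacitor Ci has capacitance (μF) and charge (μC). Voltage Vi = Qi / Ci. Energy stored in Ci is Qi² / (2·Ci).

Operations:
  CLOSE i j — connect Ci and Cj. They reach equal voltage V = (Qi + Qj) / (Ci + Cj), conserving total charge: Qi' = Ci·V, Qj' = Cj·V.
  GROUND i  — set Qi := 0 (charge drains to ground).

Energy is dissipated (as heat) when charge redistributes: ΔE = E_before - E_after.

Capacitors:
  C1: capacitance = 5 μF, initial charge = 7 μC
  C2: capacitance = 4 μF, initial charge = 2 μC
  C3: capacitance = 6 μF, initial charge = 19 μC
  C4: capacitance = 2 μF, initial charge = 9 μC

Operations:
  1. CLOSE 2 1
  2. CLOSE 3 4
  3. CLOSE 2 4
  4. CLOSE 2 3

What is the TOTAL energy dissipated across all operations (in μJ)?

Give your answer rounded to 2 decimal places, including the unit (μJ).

Initial: C1(5μF, Q=7μC, V=1.40V), C2(4μF, Q=2μC, V=0.50V), C3(6μF, Q=19μC, V=3.17V), C4(2μF, Q=9μC, V=4.50V)
Op 1: CLOSE 2-1: Q_total=9.00, C_total=9.00, V=1.00; Q2=4.00, Q1=5.00; dissipated=0.900
Op 2: CLOSE 3-4: Q_total=28.00, C_total=8.00, V=3.50; Q3=21.00, Q4=7.00; dissipated=1.333
Op 3: CLOSE 2-4: Q_total=11.00, C_total=6.00, V=1.83; Q2=7.33, Q4=3.67; dissipated=4.167
Op 4: CLOSE 2-3: Q_total=28.33, C_total=10.00, V=2.83; Q2=11.33, Q3=17.00; dissipated=3.333
Total dissipated: 9.733 μJ

Answer: 9.73 μJ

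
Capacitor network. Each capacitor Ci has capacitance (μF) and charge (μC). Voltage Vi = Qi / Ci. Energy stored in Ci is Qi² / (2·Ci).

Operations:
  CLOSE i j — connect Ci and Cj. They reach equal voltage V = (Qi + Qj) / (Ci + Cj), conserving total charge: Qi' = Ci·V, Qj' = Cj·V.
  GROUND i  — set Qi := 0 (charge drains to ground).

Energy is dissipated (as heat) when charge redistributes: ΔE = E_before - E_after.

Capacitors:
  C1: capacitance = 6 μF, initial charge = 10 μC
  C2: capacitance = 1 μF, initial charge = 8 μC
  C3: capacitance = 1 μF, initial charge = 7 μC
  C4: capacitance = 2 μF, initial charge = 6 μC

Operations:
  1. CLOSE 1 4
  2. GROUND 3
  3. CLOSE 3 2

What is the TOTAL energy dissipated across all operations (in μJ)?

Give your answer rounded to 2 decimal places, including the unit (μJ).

Answer: 41.83 μJ

Derivation:
Initial: C1(6μF, Q=10μC, V=1.67V), C2(1μF, Q=8μC, V=8.00V), C3(1μF, Q=7μC, V=7.00V), C4(2μF, Q=6μC, V=3.00V)
Op 1: CLOSE 1-4: Q_total=16.00, C_total=8.00, V=2.00; Q1=12.00, Q4=4.00; dissipated=1.333
Op 2: GROUND 3: Q3=0; energy lost=24.500
Op 3: CLOSE 3-2: Q_total=8.00, C_total=2.00, V=4.00; Q3=4.00, Q2=4.00; dissipated=16.000
Total dissipated: 41.833 μJ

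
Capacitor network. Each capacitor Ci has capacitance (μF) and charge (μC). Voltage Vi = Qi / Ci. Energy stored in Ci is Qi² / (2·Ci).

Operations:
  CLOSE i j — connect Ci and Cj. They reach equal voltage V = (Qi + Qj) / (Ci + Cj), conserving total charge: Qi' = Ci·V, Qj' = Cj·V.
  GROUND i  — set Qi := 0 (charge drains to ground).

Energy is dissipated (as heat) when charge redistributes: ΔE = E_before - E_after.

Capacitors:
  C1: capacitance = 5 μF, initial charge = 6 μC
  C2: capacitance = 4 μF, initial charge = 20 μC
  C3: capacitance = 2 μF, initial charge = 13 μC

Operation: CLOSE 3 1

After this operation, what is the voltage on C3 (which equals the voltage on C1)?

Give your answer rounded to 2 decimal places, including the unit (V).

Initial: C1(5μF, Q=6μC, V=1.20V), C2(4μF, Q=20μC, V=5.00V), C3(2μF, Q=13μC, V=6.50V)
Op 1: CLOSE 3-1: Q_total=19.00, C_total=7.00, V=2.71; Q3=5.43, Q1=13.57; dissipated=20.064

Answer: 2.71 V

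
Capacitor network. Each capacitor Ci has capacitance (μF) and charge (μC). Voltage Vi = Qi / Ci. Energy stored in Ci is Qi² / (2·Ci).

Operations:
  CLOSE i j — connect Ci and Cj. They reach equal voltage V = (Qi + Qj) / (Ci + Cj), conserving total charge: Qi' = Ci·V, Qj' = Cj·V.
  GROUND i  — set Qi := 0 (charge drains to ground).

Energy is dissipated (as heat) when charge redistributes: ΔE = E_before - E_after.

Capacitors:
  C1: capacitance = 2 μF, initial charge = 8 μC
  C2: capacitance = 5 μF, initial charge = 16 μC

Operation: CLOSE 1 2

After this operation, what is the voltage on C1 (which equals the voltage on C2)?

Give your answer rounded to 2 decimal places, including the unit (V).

Answer: 3.43 V

Derivation:
Initial: C1(2μF, Q=8μC, V=4.00V), C2(5μF, Q=16μC, V=3.20V)
Op 1: CLOSE 1-2: Q_total=24.00, C_total=7.00, V=3.43; Q1=6.86, Q2=17.14; dissipated=0.457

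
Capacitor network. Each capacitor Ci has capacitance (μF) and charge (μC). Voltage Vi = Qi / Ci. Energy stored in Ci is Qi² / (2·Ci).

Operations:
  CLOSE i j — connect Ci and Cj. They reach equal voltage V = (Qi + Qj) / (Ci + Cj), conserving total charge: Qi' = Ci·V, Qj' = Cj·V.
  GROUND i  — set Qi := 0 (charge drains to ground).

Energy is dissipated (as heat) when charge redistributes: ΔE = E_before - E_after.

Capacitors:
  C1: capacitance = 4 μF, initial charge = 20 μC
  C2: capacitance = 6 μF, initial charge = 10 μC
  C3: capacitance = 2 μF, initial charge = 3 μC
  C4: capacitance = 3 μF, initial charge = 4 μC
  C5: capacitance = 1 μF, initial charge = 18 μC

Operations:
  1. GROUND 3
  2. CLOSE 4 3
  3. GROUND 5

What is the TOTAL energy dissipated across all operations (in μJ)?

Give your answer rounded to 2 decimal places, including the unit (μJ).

Answer: 165.32 μJ

Derivation:
Initial: C1(4μF, Q=20μC, V=5.00V), C2(6μF, Q=10μC, V=1.67V), C3(2μF, Q=3μC, V=1.50V), C4(3μF, Q=4μC, V=1.33V), C5(1μF, Q=18μC, V=18.00V)
Op 1: GROUND 3: Q3=0; energy lost=2.250
Op 2: CLOSE 4-3: Q_total=4.00, C_total=5.00, V=0.80; Q4=2.40, Q3=1.60; dissipated=1.067
Op 3: GROUND 5: Q5=0; energy lost=162.000
Total dissipated: 165.317 μJ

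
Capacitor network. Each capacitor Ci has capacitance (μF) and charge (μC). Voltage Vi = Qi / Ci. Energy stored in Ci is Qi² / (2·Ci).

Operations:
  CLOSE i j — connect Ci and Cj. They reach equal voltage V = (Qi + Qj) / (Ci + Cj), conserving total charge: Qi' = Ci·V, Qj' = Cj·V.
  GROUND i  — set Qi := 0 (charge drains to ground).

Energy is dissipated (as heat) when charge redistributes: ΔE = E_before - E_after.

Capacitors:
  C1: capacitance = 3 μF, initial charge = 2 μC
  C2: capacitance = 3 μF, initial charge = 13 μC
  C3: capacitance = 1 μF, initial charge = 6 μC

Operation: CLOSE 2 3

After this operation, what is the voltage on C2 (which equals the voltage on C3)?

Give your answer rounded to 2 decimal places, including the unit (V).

Initial: C1(3μF, Q=2μC, V=0.67V), C2(3μF, Q=13μC, V=4.33V), C3(1μF, Q=6μC, V=6.00V)
Op 1: CLOSE 2-3: Q_total=19.00, C_total=4.00, V=4.75; Q2=14.25, Q3=4.75; dissipated=1.042

Answer: 4.75 V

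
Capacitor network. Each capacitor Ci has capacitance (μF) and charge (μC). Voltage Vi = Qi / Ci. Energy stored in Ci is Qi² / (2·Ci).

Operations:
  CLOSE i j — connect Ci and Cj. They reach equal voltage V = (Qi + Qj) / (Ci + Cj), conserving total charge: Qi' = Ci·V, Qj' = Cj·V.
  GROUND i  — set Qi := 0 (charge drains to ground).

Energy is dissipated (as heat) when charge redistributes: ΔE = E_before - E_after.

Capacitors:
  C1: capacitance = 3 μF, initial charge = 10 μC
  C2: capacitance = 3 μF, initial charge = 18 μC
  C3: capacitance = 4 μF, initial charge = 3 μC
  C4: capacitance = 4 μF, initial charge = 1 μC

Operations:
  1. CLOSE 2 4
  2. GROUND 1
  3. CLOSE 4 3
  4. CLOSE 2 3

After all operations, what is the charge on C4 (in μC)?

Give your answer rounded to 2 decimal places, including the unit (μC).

Initial: C1(3μF, Q=10μC, V=3.33V), C2(3μF, Q=18μC, V=6.00V), C3(4μF, Q=3μC, V=0.75V), C4(4μF, Q=1μC, V=0.25V)
Op 1: CLOSE 2-4: Q_total=19.00, C_total=7.00, V=2.71; Q2=8.14, Q4=10.86; dissipated=28.339
Op 2: GROUND 1: Q1=0; energy lost=16.667
Op 3: CLOSE 4-3: Q_total=13.86, C_total=8.00, V=1.73; Q4=6.93, Q3=6.93; dissipated=3.858
Op 4: CLOSE 2-3: Q_total=15.07, C_total=7.00, V=2.15; Q2=6.46, Q3=8.61; dissipated=0.827
Final charges: Q1=0.00, Q2=6.46, Q3=8.61, Q4=6.93

Answer: 6.93 μC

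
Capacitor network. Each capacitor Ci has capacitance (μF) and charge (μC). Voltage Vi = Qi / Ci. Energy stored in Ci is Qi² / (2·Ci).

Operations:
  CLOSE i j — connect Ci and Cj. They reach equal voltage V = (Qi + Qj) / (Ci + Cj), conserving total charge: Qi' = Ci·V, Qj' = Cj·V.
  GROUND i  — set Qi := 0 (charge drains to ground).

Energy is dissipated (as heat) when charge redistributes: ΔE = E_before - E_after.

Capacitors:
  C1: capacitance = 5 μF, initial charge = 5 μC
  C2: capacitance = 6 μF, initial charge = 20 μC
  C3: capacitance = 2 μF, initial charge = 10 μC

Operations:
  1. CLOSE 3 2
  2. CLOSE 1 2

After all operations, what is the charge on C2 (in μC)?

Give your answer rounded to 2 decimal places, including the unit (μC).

Initial: C1(5μF, Q=5μC, V=1.00V), C2(6μF, Q=20μC, V=3.33V), C3(2μF, Q=10μC, V=5.00V)
Op 1: CLOSE 3-2: Q_total=30.00, C_total=8.00, V=3.75; Q3=7.50, Q2=22.50; dissipated=2.083
Op 2: CLOSE 1-2: Q_total=27.50, C_total=11.00, V=2.50; Q1=12.50, Q2=15.00; dissipated=10.312
Final charges: Q1=12.50, Q2=15.00, Q3=7.50

Answer: 15.00 μC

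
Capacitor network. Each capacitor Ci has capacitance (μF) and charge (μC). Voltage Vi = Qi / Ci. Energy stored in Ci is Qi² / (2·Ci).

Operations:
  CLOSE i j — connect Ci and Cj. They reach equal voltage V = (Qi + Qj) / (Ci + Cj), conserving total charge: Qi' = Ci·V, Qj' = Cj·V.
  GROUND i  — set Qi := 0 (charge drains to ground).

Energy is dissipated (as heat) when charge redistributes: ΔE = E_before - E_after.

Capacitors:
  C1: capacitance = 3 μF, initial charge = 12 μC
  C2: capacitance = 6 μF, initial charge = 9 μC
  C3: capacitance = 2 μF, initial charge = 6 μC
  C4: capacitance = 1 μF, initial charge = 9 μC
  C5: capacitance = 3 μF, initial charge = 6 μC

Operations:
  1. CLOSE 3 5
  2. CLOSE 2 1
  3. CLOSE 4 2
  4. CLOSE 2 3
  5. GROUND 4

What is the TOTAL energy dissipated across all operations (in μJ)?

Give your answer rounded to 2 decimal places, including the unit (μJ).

Initial: C1(3μF, Q=12μC, V=4.00V), C2(6μF, Q=9μC, V=1.50V), C3(2μF, Q=6μC, V=3.00V), C4(1μF, Q=9μC, V=9.00V), C5(3μF, Q=6μC, V=2.00V)
Op 1: CLOSE 3-5: Q_total=12.00, C_total=5.00, V=2.40; Q3=4.80, Q5=7.20; dissipated=0.600
Op 2: CLOSE 2-1: Q_total=21.00, C_total=9.00, V=2.33; Q2=14.00, Q1=7.00; dissipated=6.250
Op 3: CLOSE 4-2: Q_total=23.00, C_total=7.00, V=3.29; Q4=3.29, Q2=19.71; dissipated=19.048
Op 4: CLOSE 2-3: Q_total=24.51, C_total=8.00, V=3.06; Q2=18.39, Q3=6.13; dissipated=0.588
Op 5: GROUND 4: Q4=0; energy lost=5.398
Total dissipated: 31.884 μJ

Answer: 31.88 μJ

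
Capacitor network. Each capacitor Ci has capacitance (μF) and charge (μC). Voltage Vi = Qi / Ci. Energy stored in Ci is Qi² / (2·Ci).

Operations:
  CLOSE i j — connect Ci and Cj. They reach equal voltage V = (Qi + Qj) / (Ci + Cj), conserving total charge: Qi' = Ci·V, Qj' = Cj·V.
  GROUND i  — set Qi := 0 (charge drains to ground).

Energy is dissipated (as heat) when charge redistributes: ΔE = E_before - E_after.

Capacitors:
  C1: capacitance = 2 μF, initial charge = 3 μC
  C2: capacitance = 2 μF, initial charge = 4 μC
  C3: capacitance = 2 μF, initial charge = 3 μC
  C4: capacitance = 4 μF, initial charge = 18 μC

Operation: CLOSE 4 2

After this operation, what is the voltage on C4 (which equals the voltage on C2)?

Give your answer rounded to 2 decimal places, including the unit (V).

Initial: C1(2μF, Q=3μC, V=1.50V), C2(2μF, Q=4μC, V=2.00V), C3(2μF, Q=3μC, V=1.50V), C4(4μF, Q=18μC, V=4.50V)
Op 1: CLOSE 4-2: Q_total=22.00, C_total=6.00, V=3.67; Q4=14.67, Q2=7.33; dissipated=4.167

Answer: 3.67 V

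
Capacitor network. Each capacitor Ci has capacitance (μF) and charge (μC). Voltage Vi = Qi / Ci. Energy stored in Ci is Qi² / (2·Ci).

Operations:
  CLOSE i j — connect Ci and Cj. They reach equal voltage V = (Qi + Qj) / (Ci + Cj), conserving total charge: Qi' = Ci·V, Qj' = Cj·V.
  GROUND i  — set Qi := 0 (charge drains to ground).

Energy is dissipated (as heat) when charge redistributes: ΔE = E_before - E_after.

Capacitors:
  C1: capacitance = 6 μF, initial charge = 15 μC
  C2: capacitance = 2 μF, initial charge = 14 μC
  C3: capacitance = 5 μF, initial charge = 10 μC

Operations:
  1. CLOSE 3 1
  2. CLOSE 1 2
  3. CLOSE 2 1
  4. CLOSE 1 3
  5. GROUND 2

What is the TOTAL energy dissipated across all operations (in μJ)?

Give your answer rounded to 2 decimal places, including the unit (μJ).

Initial: C1(6μF, Q=15μC, V=2.50V), C2(2μF, Q=14μC, V=7.00V), C3(5μF, Q=10μC, V=2.00V)
Op 1: CLOSE 3-1: Q_total=25.00, C_total=11.00, V=2.27; Q3=11.36, Q1=13.64; dissipated=0.341
Op 2: CLOSE 1-2: Q_total=27.64, C_total=8.00, V=3.45; Q1=20.73, Q2=6.91; dissipated=16.760
Op 3: CLOSE 2-1: Q_total=27.64, C_total=8.00, V=3.45; Q2=6.91, Q1=20.73; dissipated=0.000
Op 4: CLOSE 1-3: Q_total=32.09, C_total=11.00, V=2.92; Q1=17.50, Q3=14.59; dissipated=1.905
Op 5: GROUND 2: Q2=0; energy lost=11.934
Total dissipated: 30.940 μJ

Answer: 30.94 μJ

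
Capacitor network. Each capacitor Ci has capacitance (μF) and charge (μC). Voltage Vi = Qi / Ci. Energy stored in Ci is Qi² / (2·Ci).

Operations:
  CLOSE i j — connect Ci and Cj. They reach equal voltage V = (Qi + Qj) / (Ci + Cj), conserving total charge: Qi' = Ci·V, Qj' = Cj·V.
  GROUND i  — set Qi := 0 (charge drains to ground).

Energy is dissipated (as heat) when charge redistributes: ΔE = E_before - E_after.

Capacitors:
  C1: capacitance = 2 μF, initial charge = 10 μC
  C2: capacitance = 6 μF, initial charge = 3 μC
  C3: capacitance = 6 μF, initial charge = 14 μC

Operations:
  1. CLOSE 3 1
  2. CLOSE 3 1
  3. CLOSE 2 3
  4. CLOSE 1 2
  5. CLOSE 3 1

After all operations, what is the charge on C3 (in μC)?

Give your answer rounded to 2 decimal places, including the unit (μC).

Initial: C1(2μF, Q=10μC, V=5.00V), C2(6μF, Q=3μC, V=0.50V), C3(6μF, Q=14μC, V=2.33V)
Op 1: CLOSE 3-1: Q_total=24.00, C_total=8.00, V=3.00; Q3=18.00, Q1=6.00; dissipated=5.333
Op 2: CLOSE 3-1: Q_total=24.00, C_total=8.00, V=3.00; Q3=18.00, Q1=6.00; dissipated=0.000
Op 3: CLOSE 2-3: Q_total=21.00, C_total=12.00, V=1.75; Q2=10.50, Q3=10.50; dissipated=9.375
Op 4: CLOSE 1-2: Q_total=16.50, C_total=8.00, V=2.06; Q1=4.12, Q2=12.38; dissipated=1.172
Op 5: CLOSE 3-1: Q_total=14.62, C_total=8.00, V=1.83; Q3=10.97, Q1=3.66; dissipated=0.073
Final charges: Q1=3.66, Q2=12.38, Q3=10.97

Answer: 10.97 μC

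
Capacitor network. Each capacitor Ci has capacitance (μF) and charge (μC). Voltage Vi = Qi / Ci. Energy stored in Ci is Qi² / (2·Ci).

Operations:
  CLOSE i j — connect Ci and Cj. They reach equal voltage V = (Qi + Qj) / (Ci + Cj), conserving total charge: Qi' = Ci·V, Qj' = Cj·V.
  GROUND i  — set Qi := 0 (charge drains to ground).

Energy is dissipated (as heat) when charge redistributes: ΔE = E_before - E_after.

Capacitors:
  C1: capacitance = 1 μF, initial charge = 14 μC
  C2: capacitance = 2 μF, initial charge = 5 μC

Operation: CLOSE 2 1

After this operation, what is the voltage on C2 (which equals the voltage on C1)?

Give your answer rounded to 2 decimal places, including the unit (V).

Initial: C1(1μF, Q=14μC, V=14.00V), C2(2μF, Q=5μC, V=2.50V)
Op 1: CLOSE 2-1: Q_total=19.00, C_total=3.00, V=6.33; Q2=12.67, Q1=6.33; dissipated=44.083

Answer: 6.33 V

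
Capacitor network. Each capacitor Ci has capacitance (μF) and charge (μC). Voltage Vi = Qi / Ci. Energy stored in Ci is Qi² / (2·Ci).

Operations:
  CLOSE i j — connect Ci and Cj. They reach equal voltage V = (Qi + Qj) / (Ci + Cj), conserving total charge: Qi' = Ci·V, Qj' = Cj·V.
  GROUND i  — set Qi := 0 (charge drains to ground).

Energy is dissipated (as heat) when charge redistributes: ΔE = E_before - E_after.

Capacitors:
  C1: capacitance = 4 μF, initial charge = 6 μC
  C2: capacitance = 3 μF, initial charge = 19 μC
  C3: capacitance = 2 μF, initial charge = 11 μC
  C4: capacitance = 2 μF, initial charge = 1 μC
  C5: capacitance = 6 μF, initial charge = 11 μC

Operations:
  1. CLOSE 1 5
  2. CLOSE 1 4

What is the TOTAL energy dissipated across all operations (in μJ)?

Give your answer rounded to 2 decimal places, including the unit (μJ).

Answer: 1.09 μJ

Derivation:
Initial: C1(4μF, Q=6μC, V=1.50V), C2(3μF, Q=19μC, V=6.33V), C3(2μF, Q=11μC, V=5.50V), C4(2μF, Q=1μC, V=0.50V), C5(6μF, Q=11μC, V=1.83V)
Op 1: CLOSE 1-5: Q_total=17.00, C_total=10.00, V=1.70; Q1=6.80, Q5=10.20; dissipated=0.133
Op 2: CLOSE 1-4: Q_total=7.80, C_total=6.00, V=1.30; Q1=5.20, Q4=2.60; dissipated=0.960
Total dissipated: 1.093 μJ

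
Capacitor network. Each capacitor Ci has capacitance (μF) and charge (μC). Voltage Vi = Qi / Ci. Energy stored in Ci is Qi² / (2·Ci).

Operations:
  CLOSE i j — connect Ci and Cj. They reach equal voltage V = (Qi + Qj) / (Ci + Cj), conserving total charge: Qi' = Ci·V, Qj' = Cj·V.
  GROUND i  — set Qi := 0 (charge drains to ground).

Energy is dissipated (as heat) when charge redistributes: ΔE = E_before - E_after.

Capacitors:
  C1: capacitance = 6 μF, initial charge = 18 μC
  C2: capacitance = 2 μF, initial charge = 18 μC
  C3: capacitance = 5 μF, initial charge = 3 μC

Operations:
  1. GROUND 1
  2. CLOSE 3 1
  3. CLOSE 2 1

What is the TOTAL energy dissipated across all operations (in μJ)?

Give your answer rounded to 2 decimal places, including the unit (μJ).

Initial: C1(6μF, Q=18μC, V=3.00V), C2(2μF, Q=18μC, V=9.00V), C3(5μF, Q=3μC, V=0.60V)
Op 1: GROUND 1: Q1=0; energy lost=27.000
Op 2: CLOSE 3-1: Q_total=3.00, C_total=11.00, V=0.27; Q3=1.36, Q1=1.64; dissipated=0.491
Op 3: CLOSE 2-1: Q_total=19.64, C_total=8.00, V=2.45; Q2=4.91, Q1=14.73; dissipated=57.124
Total dissipated: 84.615 μJ

Answer: 84.61 μJ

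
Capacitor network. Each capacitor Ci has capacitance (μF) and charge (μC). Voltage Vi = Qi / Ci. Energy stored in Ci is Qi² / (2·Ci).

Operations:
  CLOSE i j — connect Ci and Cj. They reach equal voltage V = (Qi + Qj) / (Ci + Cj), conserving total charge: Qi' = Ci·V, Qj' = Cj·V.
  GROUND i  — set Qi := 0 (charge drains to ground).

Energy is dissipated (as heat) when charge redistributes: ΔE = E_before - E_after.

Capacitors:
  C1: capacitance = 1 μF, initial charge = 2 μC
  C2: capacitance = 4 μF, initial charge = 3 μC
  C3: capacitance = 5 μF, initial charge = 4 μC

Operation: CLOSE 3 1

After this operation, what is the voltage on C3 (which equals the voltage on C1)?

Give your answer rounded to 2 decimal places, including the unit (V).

Initial: C1(1μF, Q=2μC, V=2.00V), C2(4μF, Q=3μC, V=0.75V), C3(5μF, Q=4μC, V=0.80V)
Op 1: CLOSE 3-1: Q_total=6.00, C_total=6.00, V=1.00; Q3=5.00, Q1=1.00; dissipated=0.600

Answer: 1.00 V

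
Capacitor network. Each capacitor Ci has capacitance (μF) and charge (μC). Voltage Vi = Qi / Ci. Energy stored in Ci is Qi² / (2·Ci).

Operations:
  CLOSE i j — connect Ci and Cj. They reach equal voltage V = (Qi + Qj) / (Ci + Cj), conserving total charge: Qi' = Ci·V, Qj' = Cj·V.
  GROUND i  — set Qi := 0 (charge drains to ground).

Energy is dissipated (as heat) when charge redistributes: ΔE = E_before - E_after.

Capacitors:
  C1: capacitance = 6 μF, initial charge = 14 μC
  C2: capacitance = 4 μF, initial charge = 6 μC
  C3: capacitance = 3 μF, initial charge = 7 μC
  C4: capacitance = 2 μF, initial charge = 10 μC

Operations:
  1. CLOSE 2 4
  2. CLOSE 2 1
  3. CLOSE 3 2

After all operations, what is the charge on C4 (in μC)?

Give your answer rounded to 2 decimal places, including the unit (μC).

Initial: C1(6μF, Q=14μC, V=2.33V), C2(4μF, Q=6μC, V=1.50V), C3(3μF, Q=7μC, V=2.33V), C4(2μF, Q=10μC, V=5.00V)
Op 1: CLOSE 2-4: Q_total=16.00, C_total=6.00, V=2.67; Q2=10.67, Q4=5.33; dissipated=8.167
Op 2: CLOSE 2-1: Q_total=24.67, C_total=10.00, V=2.47; Q2=9.87, Q1=14.80; dissipated=0.133
Op 3: CLOSE 3-2: Q_total=16.87, C_total=7.00, V=2.41; Q3=7.23, Q2=9.64; dissipated=0.015
Final charges: Q1=14.80, Q2=9.64, Q3=7.23, Q4=5.33

Answer: 5.33 μC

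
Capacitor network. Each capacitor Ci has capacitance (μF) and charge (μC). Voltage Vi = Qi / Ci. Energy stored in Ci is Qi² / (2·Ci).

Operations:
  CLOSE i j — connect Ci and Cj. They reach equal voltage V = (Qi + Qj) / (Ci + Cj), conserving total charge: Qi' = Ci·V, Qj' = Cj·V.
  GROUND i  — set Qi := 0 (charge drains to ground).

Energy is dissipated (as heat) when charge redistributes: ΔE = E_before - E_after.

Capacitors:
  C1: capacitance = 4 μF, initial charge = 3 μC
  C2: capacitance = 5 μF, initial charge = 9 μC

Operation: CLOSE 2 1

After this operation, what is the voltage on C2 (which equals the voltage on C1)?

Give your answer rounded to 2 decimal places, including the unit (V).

Answer: 1.33 V

Derivation:
Initial: C1(4μF, Q=3μC, V=0.75V), C2(5μF, Q=9μC, V=1.80V)
Op 1: CLOSE 2-1: Q_total=12.00, C_total=9.00, V=1.33; Q2=6.67, Q1=5.33; dissipated=1.225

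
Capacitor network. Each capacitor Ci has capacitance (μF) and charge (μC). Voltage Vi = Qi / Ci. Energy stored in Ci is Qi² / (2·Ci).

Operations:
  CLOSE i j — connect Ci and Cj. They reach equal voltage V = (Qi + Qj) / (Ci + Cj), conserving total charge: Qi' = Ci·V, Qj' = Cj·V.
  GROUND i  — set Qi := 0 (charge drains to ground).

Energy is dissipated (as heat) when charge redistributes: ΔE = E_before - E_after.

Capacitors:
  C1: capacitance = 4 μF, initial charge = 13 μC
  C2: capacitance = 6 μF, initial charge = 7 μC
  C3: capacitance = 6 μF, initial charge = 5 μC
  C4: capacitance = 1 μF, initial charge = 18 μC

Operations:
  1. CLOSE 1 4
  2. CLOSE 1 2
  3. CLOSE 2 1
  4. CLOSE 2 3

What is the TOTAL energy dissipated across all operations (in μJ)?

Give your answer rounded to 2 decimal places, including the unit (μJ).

Answer: 125.69 μJ

Derivation:
Initial: C1(4μF, Q=13μC, V=3.25V), C2(6μF, Q=7μC, V=1.17V), C3(6μF, Q=5μC, V=0.83V), C4(1μF, Q=18μC, V=18.00V)
Op 1: CLOSE 1-4: Q_total=31.00, C_total=5.00, V=6.20; Q1=24.80, Q4=6.20; dissipated=87.025
Op 2: CLOSE 1-2: Q_total=31.80, C_total=10.00, V=3.18; Q1=12.72, Q2=19.08; dissipated=30.401
Op 3: CLOSE 2-1: Q_total=31.80, C_total=10.00, V=3.18; Q2=19.08, Q1=12.72; dissipated=0.000
Op 4: CLOSE 2-3: Q_total=24.08, C_total=12.00, V=2.01; Q2=12.04, Q3=12.04; dissipated=8.260
Total dissipated: 125.687 μJ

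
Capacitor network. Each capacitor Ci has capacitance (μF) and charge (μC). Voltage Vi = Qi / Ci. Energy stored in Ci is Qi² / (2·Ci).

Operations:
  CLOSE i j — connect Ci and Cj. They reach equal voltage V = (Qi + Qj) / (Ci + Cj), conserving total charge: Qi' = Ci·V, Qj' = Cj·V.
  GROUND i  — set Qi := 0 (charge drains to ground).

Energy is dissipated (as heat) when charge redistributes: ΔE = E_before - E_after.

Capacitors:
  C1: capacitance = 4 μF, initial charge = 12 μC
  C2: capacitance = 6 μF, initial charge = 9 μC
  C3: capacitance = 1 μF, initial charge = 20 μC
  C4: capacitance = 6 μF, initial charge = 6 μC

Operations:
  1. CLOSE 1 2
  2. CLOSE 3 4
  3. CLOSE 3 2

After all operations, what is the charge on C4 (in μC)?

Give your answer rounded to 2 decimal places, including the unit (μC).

Initial: C1(4μF, Q=12μC, V=3.00V), C2(6μF, Q=9μC, V=1.50V), C3(1μF, Q=20μC, V=20.00V), C4(6μF, Q=6μC, V=1.00V)
Op 1: CLOSE 1-2: Q_total=21.00, C_total=10.00, V=2.10; Q1=8.40, Q2=12.60; dissipated=2.700
Op 2: CLOSE 3-4: Q_total=26.00, C_total=7.00, V=3.71; Q3=3.71, Q4=22.29; dissipated=154.714
Op 3: CLOSE 3-2: Q_total=16.31, C_total=7.00, V=2.33; Q3=2.33, Q2=13.98; dissipated=1.117
Final charges: Q1=8.40, Q2=13.98, Q3=2.33, Q4=22.29

Answer: 22.29 μC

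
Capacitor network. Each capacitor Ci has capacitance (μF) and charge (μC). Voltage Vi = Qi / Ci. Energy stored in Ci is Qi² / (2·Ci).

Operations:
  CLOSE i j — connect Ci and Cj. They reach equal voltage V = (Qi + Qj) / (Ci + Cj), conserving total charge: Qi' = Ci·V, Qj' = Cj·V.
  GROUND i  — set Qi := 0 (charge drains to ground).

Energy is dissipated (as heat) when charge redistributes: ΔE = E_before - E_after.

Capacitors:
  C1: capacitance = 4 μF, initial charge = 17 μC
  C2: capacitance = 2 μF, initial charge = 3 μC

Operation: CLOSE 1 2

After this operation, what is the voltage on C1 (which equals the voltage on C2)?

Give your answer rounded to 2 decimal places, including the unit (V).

Initial: C1(4μF, Q=17μC, V=4.25V), C2(2μF, Q=3μC, V=1.50V)
Op 1: CLOSE 1-2: Q_total=20.00, C_total=6.00, V=3.33; Q1=13.33, Q2=6.67; dissipated=5.042

Answer: 3.33 V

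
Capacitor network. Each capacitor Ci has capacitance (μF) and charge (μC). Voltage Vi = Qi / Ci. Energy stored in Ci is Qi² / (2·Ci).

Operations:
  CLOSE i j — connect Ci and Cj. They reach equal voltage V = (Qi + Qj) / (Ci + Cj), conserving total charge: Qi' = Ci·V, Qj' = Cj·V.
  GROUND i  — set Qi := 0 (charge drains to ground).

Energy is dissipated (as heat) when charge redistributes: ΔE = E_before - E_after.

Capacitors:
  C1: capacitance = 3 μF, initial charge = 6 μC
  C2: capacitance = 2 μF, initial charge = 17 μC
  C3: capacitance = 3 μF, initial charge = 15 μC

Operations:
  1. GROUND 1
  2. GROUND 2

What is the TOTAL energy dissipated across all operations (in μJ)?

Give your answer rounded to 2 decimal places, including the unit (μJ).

Answer: 78.25 μJ

Derivation:
Initial: C1(3μF, Q=6μC, V=2.00V), C2(2μF, Q=17μC, V=8.50V), C3(3μF, Q=15μC, V=5.00V)
Op 1: GROUND 1: Q1=0; energy lost=6.000
Op 2: GROUND 2: Q2=0; energy lost=72.250
Total dissipated: 78.250 μJ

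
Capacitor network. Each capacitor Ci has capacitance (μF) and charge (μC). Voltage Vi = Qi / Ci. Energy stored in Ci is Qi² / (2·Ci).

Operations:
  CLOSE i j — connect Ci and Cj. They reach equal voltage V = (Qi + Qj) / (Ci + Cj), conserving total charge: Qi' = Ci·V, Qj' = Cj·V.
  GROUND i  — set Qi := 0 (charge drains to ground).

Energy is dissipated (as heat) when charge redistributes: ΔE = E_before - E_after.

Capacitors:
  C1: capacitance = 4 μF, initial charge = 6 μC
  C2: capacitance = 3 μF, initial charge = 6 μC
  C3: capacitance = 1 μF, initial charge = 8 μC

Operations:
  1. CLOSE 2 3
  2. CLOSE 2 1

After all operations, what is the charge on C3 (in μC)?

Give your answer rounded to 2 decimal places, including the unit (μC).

Initial: C1(4μF, Q=6μC, V=1.50V), C2(3μF, Q=6μC, V=2.00V), C3(1μF, Q=8μC, V=8.00V)
Op 1: CLOSE 2-3: Q_total=14.00, C_total=4.00, V=3.50; Q2=10.50, Q3=3.50; dissipated=13.500
Op 2: CLOSE 2-1: Q_total=16.50, C_total=7.00, V=2.36; Q2=7.07, Q1=9.43; dissipated=3.429
Final charges: Q1=9.43, Q2=7.07, Q3=3.50

Answer: 3.50 μC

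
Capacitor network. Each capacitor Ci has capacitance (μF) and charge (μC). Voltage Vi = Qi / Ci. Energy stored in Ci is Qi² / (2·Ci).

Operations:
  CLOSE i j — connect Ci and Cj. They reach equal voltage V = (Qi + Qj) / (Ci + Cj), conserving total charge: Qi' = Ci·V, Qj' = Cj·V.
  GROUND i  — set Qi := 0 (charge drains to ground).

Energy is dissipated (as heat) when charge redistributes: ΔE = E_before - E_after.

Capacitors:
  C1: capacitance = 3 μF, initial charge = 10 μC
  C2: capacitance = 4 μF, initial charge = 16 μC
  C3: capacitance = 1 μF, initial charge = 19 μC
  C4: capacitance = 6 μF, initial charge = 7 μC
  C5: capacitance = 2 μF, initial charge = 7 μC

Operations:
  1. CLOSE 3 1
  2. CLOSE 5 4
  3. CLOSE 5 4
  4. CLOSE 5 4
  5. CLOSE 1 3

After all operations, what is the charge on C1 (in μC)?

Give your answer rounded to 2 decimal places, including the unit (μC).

Initial: C1(3μF, Q=10μC, V=3.33V), C2(4μF, Q=16μC, V=4.00V), C3(1μF, Q=19μC, V=19.00V), C4(6μF, Q=7μC, V=1.17V), C5(2μF, Q=7μC, V=3.50V)
Op 1: CLOSE 3-1: Q_total=29.00, C_total=4.00, V=7.25; Q3=7.25, Q1=21.75; dissipated=92.042
Op 2: CLOSE 5-4: Q_total=14.00, C_total=8.00, V=1.75; Q5=3.50, Q4=10.50; dissipated=4.083
Op 3: CLOSE 5-4: Q_total=14.00, C_total=8.00, V=1.75; Q5=3.50, Q4=10.50; dissipated=0.000
Op 4: CLOSE 5-4: Q_total=14.00, C_total=8.00, V=1.75; Q5=3.50, Q4=10.50; dissipated=0.000
Op 5: CLOSE 1-3: Q_total=29.00, C_total=4.00, V=7.25; Q1=21.75, Q3=7.25; dissipated=0.000
Final charges: Q1=21.75, Q2=16.00, Q3=7.25, Q4=10.50, Q5=3.50

Answer: 21.75 μC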